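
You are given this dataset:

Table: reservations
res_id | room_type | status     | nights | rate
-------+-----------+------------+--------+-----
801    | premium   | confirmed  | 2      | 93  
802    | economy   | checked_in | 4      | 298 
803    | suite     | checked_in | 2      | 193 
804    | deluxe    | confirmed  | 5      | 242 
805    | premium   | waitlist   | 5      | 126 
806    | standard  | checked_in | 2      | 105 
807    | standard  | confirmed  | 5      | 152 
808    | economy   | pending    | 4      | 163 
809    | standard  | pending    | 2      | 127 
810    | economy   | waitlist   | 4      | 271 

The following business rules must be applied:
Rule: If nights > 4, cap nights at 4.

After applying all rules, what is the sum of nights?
32

Step 1: 3 records have nights > 4
Step 2: These records originally summed to 15
Step 3: After capping: 3 × 4 = 12
Step 4: Unaffected records sum: 20
Step 5: Final sum = 12 + 20 = 32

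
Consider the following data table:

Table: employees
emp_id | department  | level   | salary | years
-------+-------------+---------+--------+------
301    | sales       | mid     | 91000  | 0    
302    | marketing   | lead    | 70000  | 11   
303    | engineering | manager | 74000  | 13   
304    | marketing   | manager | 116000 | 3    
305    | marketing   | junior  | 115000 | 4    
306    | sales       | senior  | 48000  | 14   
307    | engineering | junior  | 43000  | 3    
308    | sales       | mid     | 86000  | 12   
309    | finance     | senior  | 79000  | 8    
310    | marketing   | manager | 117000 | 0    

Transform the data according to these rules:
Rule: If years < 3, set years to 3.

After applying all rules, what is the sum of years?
74

Step 1: 2 records have years < 3
Step 2: These records originally summed to 0
Step 3: After setting to minimum: 2 × 3 = 6
Step 4: Unaffected records sum: 68
Step 5: Final sum = 6 + 68 = 74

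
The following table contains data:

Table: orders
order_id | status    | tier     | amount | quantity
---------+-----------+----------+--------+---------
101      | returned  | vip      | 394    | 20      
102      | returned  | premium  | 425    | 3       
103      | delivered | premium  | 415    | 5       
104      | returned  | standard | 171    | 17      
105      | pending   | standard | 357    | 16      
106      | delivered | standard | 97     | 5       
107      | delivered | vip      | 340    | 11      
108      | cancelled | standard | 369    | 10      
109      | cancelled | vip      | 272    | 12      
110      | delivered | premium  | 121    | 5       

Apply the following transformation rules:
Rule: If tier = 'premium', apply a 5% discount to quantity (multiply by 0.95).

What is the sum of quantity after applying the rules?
103.35

Step 1: Records with tier = 'premium' have total quantity = 13
Step 2: Apply multiplier: 13 × 0.95 = 12.35
Step 3: Other records total: 91
Step 4: Final sum = 12.35 + 91 = 103.35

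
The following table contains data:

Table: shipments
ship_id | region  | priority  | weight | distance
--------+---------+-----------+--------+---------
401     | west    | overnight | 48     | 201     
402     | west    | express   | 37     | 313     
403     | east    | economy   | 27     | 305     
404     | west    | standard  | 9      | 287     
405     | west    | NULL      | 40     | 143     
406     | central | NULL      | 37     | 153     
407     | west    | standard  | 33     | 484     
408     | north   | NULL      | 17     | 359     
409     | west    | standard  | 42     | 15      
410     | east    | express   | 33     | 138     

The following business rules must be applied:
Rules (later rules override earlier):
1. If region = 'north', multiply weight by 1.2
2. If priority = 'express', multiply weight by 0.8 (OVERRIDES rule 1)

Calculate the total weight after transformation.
312.4

Step 1: Rule 2 takes priority for records with priority = 'express'
  - 2 records: 70 × 0.8 = 56.0
Step 2: Rule 1 applies to remaining records with region = 'north'
  - 1 records: 17 × 1.2 = 20.4
Step 3: Other records unchanged: 236
Step 4: Final sum = 56.0 + 20.4 + 236 = 312.4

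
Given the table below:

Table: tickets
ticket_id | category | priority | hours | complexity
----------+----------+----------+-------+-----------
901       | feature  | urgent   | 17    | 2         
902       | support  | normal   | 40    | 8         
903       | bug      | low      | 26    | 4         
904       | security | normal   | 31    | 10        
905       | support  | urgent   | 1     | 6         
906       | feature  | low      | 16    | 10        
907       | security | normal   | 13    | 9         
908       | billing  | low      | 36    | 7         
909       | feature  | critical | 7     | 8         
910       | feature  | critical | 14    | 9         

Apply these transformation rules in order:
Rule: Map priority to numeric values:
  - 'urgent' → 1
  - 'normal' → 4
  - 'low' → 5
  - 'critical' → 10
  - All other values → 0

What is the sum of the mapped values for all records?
49

Step 1: Apply mapping to each record
Step 2: Count by status:
  'urgent': 2 records × 1 = 2
  'normal': 3 records × 4 = 12
  'low': 3 records × 5 = 15
  'critical': 2 records × 10 = 20
Step 3: Sum all mapped values = 49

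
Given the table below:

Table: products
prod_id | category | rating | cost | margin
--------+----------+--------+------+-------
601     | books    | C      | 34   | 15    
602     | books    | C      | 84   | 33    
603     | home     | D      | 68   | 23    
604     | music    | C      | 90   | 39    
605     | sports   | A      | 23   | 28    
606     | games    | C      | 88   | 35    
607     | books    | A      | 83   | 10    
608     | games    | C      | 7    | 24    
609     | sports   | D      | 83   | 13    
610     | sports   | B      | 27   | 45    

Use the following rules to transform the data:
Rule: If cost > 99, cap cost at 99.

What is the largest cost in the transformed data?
90

Step 1: Original maximum cost = 90
Step 2: Check cap of 99 against maximum
Step 3: No records exceed the cap (max 90 <= cap 99), so no capping applies
Step 4: Maximum after transformation = 90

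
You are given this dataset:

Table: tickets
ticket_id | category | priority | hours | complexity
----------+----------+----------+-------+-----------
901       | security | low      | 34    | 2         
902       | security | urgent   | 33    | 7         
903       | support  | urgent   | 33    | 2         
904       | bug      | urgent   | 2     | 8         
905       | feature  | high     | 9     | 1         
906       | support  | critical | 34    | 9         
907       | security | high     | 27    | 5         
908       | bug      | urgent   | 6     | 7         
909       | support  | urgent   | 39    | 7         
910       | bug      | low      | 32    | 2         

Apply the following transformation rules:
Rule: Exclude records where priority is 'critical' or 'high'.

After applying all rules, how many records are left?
7

Step 1: Count records to exclude
  - 1 (critical) + 2 (high) = 3 records
Step 2: Total records: 10
Step 3: Remaining = 10 - 3 = 7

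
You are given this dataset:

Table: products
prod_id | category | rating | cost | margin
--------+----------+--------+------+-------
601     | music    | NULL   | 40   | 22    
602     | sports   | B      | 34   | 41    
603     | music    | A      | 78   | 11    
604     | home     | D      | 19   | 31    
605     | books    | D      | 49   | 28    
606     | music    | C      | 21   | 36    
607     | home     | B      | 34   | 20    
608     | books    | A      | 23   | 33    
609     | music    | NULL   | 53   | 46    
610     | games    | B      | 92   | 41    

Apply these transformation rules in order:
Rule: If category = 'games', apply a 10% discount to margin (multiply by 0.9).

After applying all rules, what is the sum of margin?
304.9

Step 1: Records with category = 'games' have total margin = 41
Step 2: Apply multiplier: 41 × 0.9 = 36.9
Step 3: Other records total: 268
Step 4: Final sum = 36.9 + 268 = 304.9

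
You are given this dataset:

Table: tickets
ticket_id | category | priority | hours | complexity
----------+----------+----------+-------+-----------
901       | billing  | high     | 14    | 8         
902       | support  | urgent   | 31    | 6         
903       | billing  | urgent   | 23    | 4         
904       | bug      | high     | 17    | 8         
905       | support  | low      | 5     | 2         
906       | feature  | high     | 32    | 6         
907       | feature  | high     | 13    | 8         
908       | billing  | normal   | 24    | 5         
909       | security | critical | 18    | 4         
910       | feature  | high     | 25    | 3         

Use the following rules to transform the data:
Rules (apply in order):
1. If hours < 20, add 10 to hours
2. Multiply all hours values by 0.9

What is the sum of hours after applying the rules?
226.8

Step 1: Apply Rule 1 - Add 10 to records with hours < 20
  - 5 records affected: 67 + (5 × 10) = 117
  - Unaffected records: 135
  - Sum after Rule 1: 252
Step 2: Apply Rule 2 - Multiply all by 0.9
  - 252 × 0.9 = 226.8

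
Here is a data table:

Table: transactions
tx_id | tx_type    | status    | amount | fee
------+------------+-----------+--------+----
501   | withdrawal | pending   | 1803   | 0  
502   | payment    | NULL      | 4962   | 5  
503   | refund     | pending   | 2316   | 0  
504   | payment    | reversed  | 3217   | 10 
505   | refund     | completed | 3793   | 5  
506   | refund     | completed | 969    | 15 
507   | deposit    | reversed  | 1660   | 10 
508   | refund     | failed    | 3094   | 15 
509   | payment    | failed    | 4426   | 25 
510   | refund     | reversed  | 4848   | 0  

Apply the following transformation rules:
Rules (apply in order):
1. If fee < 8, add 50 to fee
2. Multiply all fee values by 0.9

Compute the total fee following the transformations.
301.5

Step 1: Apply Rule 1 - Add 50 to records with fee < 8
  - 5 records affected: 10 + (5 × 50) = 260
  - Unaffected records: 75
  - Sum after Rule 1: 335
Step 2: Apply Rule 2 - Multiply all by 0.9
  - 335 × 0.9 = 301.5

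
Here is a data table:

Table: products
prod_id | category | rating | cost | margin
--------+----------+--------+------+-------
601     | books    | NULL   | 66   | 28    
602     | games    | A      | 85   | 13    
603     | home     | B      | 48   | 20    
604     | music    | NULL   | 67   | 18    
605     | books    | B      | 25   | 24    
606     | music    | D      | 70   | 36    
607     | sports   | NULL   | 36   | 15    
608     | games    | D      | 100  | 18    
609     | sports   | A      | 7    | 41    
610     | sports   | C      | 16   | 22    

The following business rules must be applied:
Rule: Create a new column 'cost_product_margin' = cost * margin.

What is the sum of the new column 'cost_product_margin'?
11218

Step 1: For each record, compute cost * margin
Example calculations:
  66 * 28 = 1848
  85 * 13 = 1105
  48 * 20 = 960
  ...
Step 2: Sum all derived values
Step 3: Total = 11218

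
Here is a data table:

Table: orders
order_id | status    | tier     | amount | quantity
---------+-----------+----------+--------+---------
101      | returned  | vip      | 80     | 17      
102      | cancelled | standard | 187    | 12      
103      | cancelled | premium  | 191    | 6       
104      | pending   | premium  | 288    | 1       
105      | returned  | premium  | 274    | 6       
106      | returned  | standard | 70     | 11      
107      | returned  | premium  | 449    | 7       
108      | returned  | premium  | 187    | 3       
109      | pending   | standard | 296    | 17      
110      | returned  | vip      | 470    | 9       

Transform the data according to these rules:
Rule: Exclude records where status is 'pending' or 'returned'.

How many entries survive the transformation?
2

Step 1: Count records to exclude
  - 2 (pending) + 6 (returned) = 8 records
Step 2: Total records: 10
Step 3: Remaining = 10 - 8 = 2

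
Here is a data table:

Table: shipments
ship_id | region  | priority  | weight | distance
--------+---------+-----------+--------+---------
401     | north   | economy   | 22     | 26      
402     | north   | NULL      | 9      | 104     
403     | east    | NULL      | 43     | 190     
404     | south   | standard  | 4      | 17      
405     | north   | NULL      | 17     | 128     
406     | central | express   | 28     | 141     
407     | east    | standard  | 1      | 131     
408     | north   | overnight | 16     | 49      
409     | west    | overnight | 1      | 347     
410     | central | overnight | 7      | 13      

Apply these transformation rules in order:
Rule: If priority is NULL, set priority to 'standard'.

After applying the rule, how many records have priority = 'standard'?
5

Step 1: Count records where priority IS NULL
Step 2: Found 3 records with NULL priority
Step 3: These records will have priority set to 'standard'
Step 4: Records already having priority = 'standard': 2
Step 5: Answer: 3 + 2 = 5 records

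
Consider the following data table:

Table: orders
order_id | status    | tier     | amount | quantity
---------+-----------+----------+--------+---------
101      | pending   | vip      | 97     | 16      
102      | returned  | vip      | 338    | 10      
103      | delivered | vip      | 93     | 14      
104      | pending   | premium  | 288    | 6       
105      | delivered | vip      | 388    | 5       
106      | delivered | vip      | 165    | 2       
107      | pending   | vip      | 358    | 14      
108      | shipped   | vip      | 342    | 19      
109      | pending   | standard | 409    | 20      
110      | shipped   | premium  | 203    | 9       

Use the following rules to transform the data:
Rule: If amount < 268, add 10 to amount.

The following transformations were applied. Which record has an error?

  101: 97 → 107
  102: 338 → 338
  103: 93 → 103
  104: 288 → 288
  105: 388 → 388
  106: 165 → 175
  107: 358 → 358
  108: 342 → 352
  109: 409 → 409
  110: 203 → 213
Record 108 has an error. The correct transformed value should be 342, not 352.

Step 1: Check each record against the rule
Step 2: Record 108 has amount = 342
Step 3: Since 342 >= 268, the bonus should not have been applied
Step 4: Correct value = 342, but claimed value = 352
Conclusion: Record 108 has the error.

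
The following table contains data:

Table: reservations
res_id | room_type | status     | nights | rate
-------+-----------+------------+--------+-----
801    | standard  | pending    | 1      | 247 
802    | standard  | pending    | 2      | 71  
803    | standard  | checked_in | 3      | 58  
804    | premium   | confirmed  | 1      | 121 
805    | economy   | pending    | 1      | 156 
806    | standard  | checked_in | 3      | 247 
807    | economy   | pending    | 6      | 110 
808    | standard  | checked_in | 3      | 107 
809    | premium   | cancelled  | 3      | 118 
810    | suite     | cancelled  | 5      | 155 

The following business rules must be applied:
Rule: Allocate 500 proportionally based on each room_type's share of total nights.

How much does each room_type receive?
economy: 125.0, premium: 71.43, standard: 214.29, suite: 89.29

Step 1: Calculate total nights = 28
Step 2: Calculate each room_type's proportion:
  economy: 7/28 = 25.00% → 125.0
  premium: 4/28 = 14.29% → 71.43
  standard: 12/28 = 42.86% → 214.29
  suite: 5/28 = 17.86% → 89.29
Step 3: Verify: sum of allocations ≈ 500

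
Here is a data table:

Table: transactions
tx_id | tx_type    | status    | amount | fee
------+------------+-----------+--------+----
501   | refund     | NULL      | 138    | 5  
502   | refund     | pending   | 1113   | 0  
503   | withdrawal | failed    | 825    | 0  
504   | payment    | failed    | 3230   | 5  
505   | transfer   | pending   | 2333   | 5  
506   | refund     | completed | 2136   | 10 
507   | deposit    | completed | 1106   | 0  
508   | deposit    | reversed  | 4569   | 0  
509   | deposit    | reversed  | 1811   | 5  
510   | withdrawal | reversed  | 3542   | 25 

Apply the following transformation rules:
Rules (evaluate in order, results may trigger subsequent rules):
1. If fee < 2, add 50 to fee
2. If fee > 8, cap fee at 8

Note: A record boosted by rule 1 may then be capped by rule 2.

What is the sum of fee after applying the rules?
68

Step 1: Apply rule 1 to records with fee < 2
  - 4 records get bonus of 50
  - Of these, 4 records then exceed 8 and get capped
Step 2: Apply rule 2 to records with fee > 8
  - 2 records (original) are capped
Step 3: Calculate final sum = 68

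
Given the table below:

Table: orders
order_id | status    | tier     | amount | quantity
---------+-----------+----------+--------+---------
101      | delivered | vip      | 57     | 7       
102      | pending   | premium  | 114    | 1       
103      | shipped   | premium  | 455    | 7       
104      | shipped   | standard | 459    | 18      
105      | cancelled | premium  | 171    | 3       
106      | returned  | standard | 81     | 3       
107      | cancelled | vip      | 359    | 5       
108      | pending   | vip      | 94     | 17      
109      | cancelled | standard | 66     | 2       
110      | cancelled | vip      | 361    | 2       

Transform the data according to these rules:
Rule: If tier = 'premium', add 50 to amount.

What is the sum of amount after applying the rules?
2367

Step 1: Count records where tier = 'premium': 3
Step 2: Total bonus added: 3 × 50 = 150
Step 3: Original sum of amount: 2217
Step 4: Final sum = 2217 + 150 = 2367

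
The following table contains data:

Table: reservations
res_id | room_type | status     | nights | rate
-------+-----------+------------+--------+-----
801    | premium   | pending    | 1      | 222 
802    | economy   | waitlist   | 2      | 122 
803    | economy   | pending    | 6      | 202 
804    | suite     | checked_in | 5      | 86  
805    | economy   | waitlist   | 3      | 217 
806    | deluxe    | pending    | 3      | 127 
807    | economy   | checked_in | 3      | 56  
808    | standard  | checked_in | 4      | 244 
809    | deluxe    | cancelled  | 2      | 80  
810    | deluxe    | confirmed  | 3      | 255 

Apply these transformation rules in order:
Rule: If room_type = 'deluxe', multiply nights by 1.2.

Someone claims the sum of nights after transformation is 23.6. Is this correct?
No, the correct result is 33.6.

Step 1: Calculate the correct sum after transformation
Step 2: Apply multiplier 1.2 to records where room_type = 'deluxe'
Step 3: Correct result = 33.6
Step 4: Claimed result = 23.6
Step 5: 33.6 ≠ 23.6
Conclusion: The claimed result is incorrect. The correct answer is 33.6.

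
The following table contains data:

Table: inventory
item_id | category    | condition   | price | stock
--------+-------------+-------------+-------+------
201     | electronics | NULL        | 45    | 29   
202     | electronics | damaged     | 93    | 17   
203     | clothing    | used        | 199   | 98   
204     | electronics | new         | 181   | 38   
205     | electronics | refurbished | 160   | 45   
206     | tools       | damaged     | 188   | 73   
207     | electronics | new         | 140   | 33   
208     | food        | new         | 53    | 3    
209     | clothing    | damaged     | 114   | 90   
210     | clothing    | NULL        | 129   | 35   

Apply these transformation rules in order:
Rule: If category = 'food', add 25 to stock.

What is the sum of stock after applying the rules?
486

Step 1: Count records where category = 'food': 1
Step 2: Total bonus added: 1 × 25 = 25
Step 3: Original sum of stock: 461
Step 4: Final sum = 461 + 25 = 486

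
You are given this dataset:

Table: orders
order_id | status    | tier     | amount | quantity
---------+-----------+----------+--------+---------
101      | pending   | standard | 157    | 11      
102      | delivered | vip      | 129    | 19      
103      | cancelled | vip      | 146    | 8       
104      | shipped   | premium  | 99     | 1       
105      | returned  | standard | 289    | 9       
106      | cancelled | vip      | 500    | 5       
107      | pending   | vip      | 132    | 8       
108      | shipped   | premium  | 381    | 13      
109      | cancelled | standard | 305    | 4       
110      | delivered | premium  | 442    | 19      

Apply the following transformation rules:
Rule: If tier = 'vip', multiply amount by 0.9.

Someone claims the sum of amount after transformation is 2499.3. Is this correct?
No, the correct result is 2489.3.

Step 1: Calculate the correct sum after transformation
Step 2: Apply multiplier 0.9 to records where tier = 'vip'
Step 3: Correct result = 2489.3
Step 4: Claimed result = 2499.3
Step 5: 2489.3 ≠ 2499.3
Conclusion: The claimed result is incorrect. The correct answer is 2489.3.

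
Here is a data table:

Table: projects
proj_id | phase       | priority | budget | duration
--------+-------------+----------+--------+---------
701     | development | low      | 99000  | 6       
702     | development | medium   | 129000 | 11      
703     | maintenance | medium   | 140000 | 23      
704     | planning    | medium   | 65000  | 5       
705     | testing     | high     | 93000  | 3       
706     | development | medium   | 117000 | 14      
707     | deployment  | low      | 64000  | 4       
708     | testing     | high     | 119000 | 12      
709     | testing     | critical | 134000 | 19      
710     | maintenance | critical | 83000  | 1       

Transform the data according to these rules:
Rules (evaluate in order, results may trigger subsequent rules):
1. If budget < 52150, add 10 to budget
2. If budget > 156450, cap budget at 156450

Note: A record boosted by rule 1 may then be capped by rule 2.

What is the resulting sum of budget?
1043000

Step 1: Apply rule 1 to records with budget < 52150
  - 0 records get bonus of 10
  - Of these, 0 records then exceed 156450 and get capped
Step 2: Apply rule 2 to records with budget > 156450
  - 0 records (original) are capped
Step 3: Calculate final sum = 1043000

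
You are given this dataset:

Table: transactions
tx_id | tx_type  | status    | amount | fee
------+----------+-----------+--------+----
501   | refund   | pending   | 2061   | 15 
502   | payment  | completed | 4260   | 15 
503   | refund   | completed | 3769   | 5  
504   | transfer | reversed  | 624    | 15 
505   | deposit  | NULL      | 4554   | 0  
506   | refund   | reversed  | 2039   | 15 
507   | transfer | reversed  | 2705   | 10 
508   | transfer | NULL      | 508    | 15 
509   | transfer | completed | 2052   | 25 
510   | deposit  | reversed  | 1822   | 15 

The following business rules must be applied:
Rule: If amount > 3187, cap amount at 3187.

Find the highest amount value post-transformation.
3187

Step 1: Original maximum amount = 4554
Step 2: Apply cap at 3187
Step 3: 3 records had amount > 3187 and were capped
Step 4: Maximum after transformation = 3187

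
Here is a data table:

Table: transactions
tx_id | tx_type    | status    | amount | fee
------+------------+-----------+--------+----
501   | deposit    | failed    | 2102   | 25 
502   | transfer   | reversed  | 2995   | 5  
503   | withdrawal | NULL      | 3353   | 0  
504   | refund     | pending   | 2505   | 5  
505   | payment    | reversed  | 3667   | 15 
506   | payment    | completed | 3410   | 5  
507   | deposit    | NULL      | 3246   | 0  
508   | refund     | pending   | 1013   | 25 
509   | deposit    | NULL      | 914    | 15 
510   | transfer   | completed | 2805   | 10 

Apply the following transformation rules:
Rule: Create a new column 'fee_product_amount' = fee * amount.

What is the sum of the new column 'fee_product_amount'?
219190

Step 1: For each record, compute fee * amount
Example calculations:
  25 * 2102 = 52550
  5 * 2995 = 14975
  0 * 3353 = 0
  ...
Step 2: Sum all derived values
Step 3: Total = 219190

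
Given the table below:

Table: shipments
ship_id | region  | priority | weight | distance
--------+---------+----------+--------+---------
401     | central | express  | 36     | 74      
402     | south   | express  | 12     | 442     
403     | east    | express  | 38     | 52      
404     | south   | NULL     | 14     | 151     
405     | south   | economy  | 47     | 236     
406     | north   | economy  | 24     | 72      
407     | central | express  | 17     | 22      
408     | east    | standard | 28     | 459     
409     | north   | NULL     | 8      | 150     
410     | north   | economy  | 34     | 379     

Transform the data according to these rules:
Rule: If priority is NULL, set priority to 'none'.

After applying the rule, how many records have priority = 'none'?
2

Step 1: Count records where priority IS NULL
Step 2: Found 2 records with NULL priority
Step 3: These records will have priority set to 'none'
Step 4: Records already having priority = 'none': 0
Step 5: Answer: 2 + 0 = 2 records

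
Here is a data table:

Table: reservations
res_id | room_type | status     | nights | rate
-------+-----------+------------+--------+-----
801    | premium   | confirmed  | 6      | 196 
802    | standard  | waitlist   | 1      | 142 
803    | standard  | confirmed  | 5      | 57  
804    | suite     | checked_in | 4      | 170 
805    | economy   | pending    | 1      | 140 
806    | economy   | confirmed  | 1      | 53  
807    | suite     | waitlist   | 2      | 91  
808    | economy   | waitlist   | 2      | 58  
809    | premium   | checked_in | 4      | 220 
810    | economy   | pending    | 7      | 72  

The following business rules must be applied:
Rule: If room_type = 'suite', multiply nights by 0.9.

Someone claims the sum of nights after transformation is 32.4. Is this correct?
Yes, the result is correct.

Step 1: Calculate the correct sum after transformation
Step 2: Apply multiplier 0.9 to records where room_type = 'suite'
Step 3: Correct result = 32.4
Step 4: Claimed result = 32.4
Step 5: 32.4 = 32.4 ✓
Conclusion: The claimed result is correct.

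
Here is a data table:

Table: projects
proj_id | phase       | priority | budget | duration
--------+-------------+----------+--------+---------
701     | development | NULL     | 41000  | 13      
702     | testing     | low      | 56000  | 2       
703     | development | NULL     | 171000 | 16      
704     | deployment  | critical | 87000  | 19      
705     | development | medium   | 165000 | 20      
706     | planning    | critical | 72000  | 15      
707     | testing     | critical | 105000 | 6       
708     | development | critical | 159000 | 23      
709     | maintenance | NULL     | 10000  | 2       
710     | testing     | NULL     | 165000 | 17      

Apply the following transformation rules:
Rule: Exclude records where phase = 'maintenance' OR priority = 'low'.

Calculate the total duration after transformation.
129

Step 1: Find records where phase = 'maintenance' OR priority = 'low'
Step 2: 2 records match, summing to 4
Step 3: Original sum: 133
Step 4: Remaining sum = 133 - 4 = 129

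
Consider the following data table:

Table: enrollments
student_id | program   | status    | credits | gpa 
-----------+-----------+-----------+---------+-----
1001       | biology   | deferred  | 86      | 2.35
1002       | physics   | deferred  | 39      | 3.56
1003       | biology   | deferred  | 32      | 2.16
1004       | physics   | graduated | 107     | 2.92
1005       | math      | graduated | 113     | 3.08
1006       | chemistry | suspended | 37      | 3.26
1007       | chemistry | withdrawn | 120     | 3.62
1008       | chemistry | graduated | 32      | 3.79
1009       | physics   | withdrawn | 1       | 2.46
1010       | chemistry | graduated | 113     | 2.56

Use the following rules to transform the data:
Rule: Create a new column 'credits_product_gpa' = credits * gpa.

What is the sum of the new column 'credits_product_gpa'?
2038.58

Step 1: For each record, compute credits * gpa
Example calculations:
  86 * 2.35 = 202.1
  39 * 3.56 = 138.84
  32 * 2.16 = 69.12
  ...
Step 2: Sum all derived values
Step 3: Total = 2038.58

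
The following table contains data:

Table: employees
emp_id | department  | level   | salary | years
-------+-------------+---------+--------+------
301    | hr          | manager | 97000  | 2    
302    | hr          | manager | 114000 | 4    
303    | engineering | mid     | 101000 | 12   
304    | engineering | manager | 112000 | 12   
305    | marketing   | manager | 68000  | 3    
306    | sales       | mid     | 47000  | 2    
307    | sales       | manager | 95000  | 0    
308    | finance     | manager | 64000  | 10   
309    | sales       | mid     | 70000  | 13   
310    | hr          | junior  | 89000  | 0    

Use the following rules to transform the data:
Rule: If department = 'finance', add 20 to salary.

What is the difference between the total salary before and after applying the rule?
20

Step 1: Original sum of salary = 857000
Step 2: 1 records have department = 'finance'
Step 3: Each affected record changes by 20
Step 4: Total change = 1 × 20 = 20
Step 5: New sum = 857000 + 20 = 857020
Step 6: Difference = |857020 - 857000| = 20
        (Sum increased by 20)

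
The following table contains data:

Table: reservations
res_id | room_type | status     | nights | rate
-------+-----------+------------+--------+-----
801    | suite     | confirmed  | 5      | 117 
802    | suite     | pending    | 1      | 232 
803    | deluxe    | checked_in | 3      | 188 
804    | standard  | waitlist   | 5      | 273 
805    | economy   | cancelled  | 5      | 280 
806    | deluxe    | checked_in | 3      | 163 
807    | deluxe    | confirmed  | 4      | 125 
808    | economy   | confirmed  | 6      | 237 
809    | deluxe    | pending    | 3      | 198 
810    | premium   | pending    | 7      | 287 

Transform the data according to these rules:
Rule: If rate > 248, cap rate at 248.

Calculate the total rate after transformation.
2004

Step 1: 3 records have rate > 248
Step 2: These records originally summed to 840
Step 3: After capping: 3 × 248 = 744
Step 4: Unaffected records sum: 1260
Step 5: Final sum = 744 + 1260 = 2004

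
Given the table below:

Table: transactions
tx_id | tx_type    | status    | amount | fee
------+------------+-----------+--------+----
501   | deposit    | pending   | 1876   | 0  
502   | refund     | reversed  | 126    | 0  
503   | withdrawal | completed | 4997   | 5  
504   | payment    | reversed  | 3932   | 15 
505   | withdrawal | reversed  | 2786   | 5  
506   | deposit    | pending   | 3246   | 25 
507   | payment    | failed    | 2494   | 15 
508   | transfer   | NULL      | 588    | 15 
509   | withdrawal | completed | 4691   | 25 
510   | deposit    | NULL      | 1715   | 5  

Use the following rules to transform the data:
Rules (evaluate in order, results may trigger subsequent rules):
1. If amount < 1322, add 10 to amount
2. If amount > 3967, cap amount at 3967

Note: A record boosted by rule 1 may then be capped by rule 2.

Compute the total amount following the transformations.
24717

Step 1: Apply rule 1 to records with amount < 1322
  - 2 records get bonus of 10
  - Of these, 0 records then exceed 3967 and get capped
Step 2: Apply rule 2 to records with amount > 3967
  - 2 records (original) are capped
Step 3: Calculate final sum = 24717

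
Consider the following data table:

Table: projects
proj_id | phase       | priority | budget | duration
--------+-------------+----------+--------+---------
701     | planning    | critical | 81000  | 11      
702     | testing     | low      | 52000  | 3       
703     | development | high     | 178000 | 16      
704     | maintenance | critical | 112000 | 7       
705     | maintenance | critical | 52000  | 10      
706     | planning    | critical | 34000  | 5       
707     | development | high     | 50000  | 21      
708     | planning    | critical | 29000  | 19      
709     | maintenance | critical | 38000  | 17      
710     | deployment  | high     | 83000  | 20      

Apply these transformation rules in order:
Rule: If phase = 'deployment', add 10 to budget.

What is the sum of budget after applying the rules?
709010

Step 1: Count records where phase = 'deployment': 1
Step 2: Total bonus added: 1 × 10 = 10
Step 3: Original sum of budget: 709000
Step 4: Final sum = 709000 + 10 = 709010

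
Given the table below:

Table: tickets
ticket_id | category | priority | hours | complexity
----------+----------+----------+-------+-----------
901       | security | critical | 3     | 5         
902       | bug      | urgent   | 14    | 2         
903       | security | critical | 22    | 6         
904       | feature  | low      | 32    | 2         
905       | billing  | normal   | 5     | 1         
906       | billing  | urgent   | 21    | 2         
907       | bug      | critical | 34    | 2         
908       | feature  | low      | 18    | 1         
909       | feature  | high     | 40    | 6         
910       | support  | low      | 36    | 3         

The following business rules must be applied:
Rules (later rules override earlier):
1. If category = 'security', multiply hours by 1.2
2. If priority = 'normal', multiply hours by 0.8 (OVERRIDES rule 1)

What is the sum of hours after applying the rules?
229.0

Step 1: Rule 2 takes priority for records with priority = 'normal'
  - 1 records: 5 × 0.8 = 4.0
Step 2: Rule 1 applies to remaining records with category = 'security'
  - 2 records: 25 × 1.2 = 30.0
Step 3: Other records unchanged: 195
Step 4: Final sum = 4.0 + 30.0 + 195 = 229.0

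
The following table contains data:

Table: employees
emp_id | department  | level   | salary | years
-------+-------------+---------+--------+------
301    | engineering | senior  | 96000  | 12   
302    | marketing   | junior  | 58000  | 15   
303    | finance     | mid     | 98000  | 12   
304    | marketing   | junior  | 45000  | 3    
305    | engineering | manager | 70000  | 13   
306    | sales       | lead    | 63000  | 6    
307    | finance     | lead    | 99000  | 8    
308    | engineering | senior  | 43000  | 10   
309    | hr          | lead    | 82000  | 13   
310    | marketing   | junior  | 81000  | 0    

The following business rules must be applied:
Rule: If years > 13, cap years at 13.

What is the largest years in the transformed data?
13

Step 1: Original maximum years = 15
Step 2: Apply cap at 13
Step 3: 1 records had years > 13 and were capped
Step 4: Maximum after transformation = 13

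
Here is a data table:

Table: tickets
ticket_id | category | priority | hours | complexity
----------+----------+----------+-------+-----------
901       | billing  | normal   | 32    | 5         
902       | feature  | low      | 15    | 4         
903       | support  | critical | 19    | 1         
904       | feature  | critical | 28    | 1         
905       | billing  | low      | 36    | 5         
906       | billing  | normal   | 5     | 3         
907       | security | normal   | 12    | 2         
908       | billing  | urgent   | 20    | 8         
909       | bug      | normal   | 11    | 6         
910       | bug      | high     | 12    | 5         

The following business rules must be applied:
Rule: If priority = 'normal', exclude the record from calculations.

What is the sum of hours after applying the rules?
130

Step 1: Identify records where priority = 'normal'
Step 2: The excluded records sum to 60
Step 3: Original total hours = 190
Step 4: Remaining total = 190 - 60 = 130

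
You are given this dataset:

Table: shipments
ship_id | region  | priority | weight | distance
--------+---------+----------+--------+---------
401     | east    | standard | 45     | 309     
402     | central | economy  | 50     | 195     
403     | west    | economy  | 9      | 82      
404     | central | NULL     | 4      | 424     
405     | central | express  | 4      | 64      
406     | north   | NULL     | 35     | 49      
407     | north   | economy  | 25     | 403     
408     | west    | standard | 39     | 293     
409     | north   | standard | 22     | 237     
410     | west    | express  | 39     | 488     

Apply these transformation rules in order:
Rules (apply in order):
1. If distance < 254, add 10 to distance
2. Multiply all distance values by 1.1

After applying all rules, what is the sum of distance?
2853.4

Step 1: Apply Rule 1 - Add 10 to records with distance < 254
  - 5 records affected: 627 + (5 × 10) = 677
  - Unaffected records: 1917
  - Sum after Rule 1: 2594
Step 2: Apply Rule 2 - Multiply all by 1.1
  - 2594 × 1.1 = 2853.4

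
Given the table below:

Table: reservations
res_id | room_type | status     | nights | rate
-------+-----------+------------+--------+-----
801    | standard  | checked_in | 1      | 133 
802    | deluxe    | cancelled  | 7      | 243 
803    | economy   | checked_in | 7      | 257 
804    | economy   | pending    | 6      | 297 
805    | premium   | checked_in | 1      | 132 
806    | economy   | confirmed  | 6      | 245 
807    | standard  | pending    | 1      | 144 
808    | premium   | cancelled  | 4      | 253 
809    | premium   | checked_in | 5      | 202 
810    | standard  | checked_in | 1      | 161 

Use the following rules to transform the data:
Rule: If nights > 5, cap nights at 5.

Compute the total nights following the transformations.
33

Step 1: 4 records have nights > 5
Step 2: These records originally summed to 26
Step 3: After capping: 4 × 5 = 20
Step 4: Unaffected records sum: 13
Step 5: Final sum = 20 + 13 = 33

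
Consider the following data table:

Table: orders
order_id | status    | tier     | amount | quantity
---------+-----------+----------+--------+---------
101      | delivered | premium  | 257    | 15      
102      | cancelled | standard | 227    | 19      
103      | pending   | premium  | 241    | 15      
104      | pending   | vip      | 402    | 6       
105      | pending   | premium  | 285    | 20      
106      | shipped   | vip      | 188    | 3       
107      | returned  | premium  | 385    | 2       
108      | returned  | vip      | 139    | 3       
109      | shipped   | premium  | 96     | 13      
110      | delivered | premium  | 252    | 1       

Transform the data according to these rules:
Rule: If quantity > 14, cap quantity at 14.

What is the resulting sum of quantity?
84

Step 1: 4 records have quantity > 14
Step 2: These records originally summed to 69
Step 3: After capping: 4 × 14 = 56
Step 4: Unaffected records sum: 28
Step 5: Final sum = 56 + 28 = 84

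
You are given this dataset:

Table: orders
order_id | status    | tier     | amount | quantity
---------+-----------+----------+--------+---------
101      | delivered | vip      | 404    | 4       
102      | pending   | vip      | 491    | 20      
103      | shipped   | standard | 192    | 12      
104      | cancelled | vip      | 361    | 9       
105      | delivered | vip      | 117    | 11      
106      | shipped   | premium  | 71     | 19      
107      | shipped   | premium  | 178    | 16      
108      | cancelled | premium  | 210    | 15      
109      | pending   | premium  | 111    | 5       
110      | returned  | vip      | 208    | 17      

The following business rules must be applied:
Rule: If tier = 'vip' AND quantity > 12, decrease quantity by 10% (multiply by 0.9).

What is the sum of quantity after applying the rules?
124.3

Step 1: Find records where tier = 'vip' AND quantity > 12
Step 2: 2 records match, summing to 37
Step 3: After multiplier: 37 × 0.9 = 33.3
Step 4: Unaffected records sum: 91
Step 5: Final sum = 33.3 + 91 = 124.3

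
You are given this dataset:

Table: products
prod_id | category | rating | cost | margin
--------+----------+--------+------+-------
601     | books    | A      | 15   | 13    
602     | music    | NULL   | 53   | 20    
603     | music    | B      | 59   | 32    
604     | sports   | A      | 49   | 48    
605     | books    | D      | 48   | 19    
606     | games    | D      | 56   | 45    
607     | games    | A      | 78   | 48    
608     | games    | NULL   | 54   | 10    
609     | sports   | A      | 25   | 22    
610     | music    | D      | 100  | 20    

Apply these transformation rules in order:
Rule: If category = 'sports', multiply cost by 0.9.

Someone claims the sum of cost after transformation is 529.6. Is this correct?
Yes, the result is correct.

Step 1: Calculate the correct sum after transformation
Step 2: Apply multiplier 0.9 to records where category = 'sports'
Step 3: Correct result = 529.6
Step 4: Claimed result = 529.6
Step 5: 529.6 = 529.6 ✓
Conclusion: The claimed result is correct.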